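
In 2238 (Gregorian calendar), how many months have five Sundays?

A month of length L has five Sundays iff its first Sunday is on day ≤ L−28 (so day 1–3 in a 31-day month, 1–2 in a 30-day month, day 1 in a leap February).
Checking each month of 2238: Jan starts Mon (31d); Feb starts Thu (28d); Mar starts Thu (31d); Apr starts Sun (30d) ✓; May starts Tue (31d); Jun starts Fri (30d); Jul starts Sun (31d) ✓; Aug starts Wed (31d); Sep starts Sat (30d) ✓; Oct starts Mon (31d); Nov starts Thu (30d); Dec starts Sat (31d) ✓.
Five-Sunday months: April, July, September, December → 4.

4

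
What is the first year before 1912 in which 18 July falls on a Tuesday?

From one year to the next, a fixed date's weekday advances by 1, or by 2 when a Feb 29 lies between the two dates.
1912: July 18 is Thursday.
1911: Tuesday (−2)
18 July falls on a Tuesday in 1911.

1911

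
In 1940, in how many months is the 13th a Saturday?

3

Check the 13th of each month of 1940: Jan 13: Sat, Feb 13: Tue, Mar 13: Wed, Apr 13: Sat, May 13: Mon, Jun 13: Thu, Jul 13: Sat, Aug 13: Tue, Sep 13: Fri, Oct 13: Sun, Nov 13: Wed, Dec 13: Fri.
Saturday occurs in January, April, July — 3 months.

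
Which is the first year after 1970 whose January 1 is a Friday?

Jan 1 advances by 2 weekdays after a leap year and by 1 after a common year.
1970: Jan 1 is Thursday.
1971: Friday
1971 begins on a Friday

1971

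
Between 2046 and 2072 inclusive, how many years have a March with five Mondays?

March has 31 days; it has five Mondays when Monday falls among the first (month-length − 28) days — i.e. when March 1 is one of Monday/Sunday/Saturday.
March 1 by year: 2046:Thu 2047:Fri 2048:Sun✓ 2049:Mon✓ 2050:Tue 2051:Wed 2052:Fri 2053:Sat✓ 2054:Sun✓ 2055:Mon✓ 2056:Wed 2057:Thu 2058:Fri 2059:Sat✓ 2060:Mon✓ 2061:Tue 2062:Wed 2063:Thu 2064:Sat✓ 2065:Sun✓ 2066:Mon✓ 2067:Tue 2068:Thu 2069:Fri 2070:Sat✓ 2071:Sun✓ 2072:Tue
Years with five Mondays: 2048, 2049, 2053, 2054, 2055, 2059, 2060, 2064, 2065, 2066, 2070, 2071 → 12.

12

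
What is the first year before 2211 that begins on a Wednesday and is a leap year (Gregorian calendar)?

2172

Jan 1 advances by 2 weekdays after a leap year and by 1 after a common year.
2211: Jan 1 is Tuesday.
2210: Monday
2209: Sunday
2208: Friday (leap)
2207: Thursday
2206: Wednesday
2205: Tuesday
2204: Sunday (leap)
2203: Saturday
2202: Friday
2201: Thursday
2200: Wednesday
2199: Tuesday
2198: Monday
2197: Sunday
2196: Friday (leap)
2195: Thursday
2194: Wednesday
2193: Tuesday
2192: Sunday (leap)
2191: Saturday
2190: Friday
2189: Thursday
2188: Tuesday (leap)
2187: Monday
2186: Sunday
2185: Saturday
2184: Thursday (leap)
2183: Wednesday
2182: Tuesday
2181: Monday
2180: Saturday (leap)
2179: Friday
2178: Thursday
2177: Wednesday
2176: Monday (leap)
2175: Sunday
2174: Saturday
2173: Friday
2172: Wednesday (leap)
2172 begins on a Wednesday and is a leap year.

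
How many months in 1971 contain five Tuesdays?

A month of length L has five Tuesdays iff its first Tuesday is on day ≤ L−28 (so day 1–3 in a 31-day month, 1–2 in a 30-day month, day 1 in a leap February).
Checking each month of 1971: Jan starts Fri (31d); Feb starts Mon (28d); Mar starts Mon (31d) ✓; Apr starts Thu (30d); May starts Sat (31d); Jun starts Tue (30d) ✓; Jul starts Thu (31d); Aug starts Sun (31d) ✓; Sep starts Wed (30d); Oct starts Fri (31d); Nov starts Mon (30d) ✓; Dec starts Wed (31d).
Five-Tuesday months: March, June, August, November → 4.

4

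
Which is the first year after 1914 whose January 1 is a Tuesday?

Jan 1 advances by 2 weekdays after a leap year and by 1 after a common year.
1914: Jan 1 is Thursday.
1915: Friday
1916: Saturday (leap)
1917: Monday
1918: Tuesday
1918 begins on a Tuesday

1918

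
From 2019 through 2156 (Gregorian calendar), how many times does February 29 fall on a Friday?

Leap years in 2019–2156: 34 of them.
Feb 29 weekday advances by 5 (mod 7) from one leap year to the next four years later (or differs when a century non-leap intervenes).
Leap-day weekdays: 2020:Sat 2024:Thu 2028:Tue 2032:Sun 2036:Fri✓ 2040:Wed 2044:Mon 2048:Sat 2052:Thu 2056:Tue 2060:Sun 2064:Fri✓ 2068:Wed …(8 more)… 2108:Wed 2112:Mon 2116:Sat 2120:Thu 2124:Tue 2128:Sun 2132:Fri✓ 2136:Wed 2140:Mon 2144:Sat 2148:Thu 2152:Tue 2156:Sun
Friday: 2036, 2064, 2092, 2104, 2132 → 5.

5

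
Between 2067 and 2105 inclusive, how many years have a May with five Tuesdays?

May has 31 days; it has five Tuesdays when Tuesday falls among the first (month-length − 28) days — i.e. when May 1 is one of Tuesday/Monday/Sunday.
May 1 by year: 2067:Sun✓ 2068:Tue✓ 2069:Wed 2070:Thu 2071:Fri 2072:Sun✓ 2073:Mon✓ 2074:Tue✓ 2075:Wed 2076:Fri 2077:Sat 2078:Sun✓ 2079:Mon✓ 2080:Wed 2081:Thu …(9 more)… 2091:Tue✓ 2092:Thu 2093:Fri 2094:Sat 2095:Sun✓ 2096:Tue✓ 2097:Wed 2098:Thu 2099:Fri 2100:Sat 2101:Sun✓ 2102:Mon✓ 2103:Tue✓ 2104:Thu 2105:Fri
Years with five Tuesdays: 2067, 2068, 2072, 2073, 2074, 2078, 2079, 2084, 2085, 2089, 2090, 2091, 2095, 2096, 2101, 2102, 2103 → 17.

17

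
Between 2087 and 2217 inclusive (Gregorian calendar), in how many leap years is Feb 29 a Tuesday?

3

Leap years in 2087–2217: 31 of them.
Feb 29 weekday advances by 5 (mod 7) from one leap year to the next four years later (or differs when a century non-leap intervenes).
Leap-day weekdays: 2088:Sun 2092:Fri 2096:Wed 2104:Fri 2108:Wed 2112:Mon 2116:Sat 2120:Thu 2124:Tue✓ 2128:Sun 2132:Fri 2136:Wed 2140:Mon …(5 more)… 2164:Wed 2168:Mon 2172:Sat 2176:Thu 2180:Tue✓ 2184:Sun 2188:Fri 2192:Wed 2196:Mon 2204:Wed 2208:Mon 2212:Sat 2216:Thu
Tuesday: 2124, 2152, 2180 → 3.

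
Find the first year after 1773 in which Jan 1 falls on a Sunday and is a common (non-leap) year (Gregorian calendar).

1775

Jan 1 advances by 2 weekdays after a leap year and by 1 after a common year.
1773: Jan 1 is Friday.
1774: Saturday
1775: Sunday
1775 begins on a Sunday and is a common year.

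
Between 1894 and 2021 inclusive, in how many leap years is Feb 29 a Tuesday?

Leap years in 1894–2021: 31 of them.
Feb 29 weekday advances by 5 (mod 7) from one leap year to the next four years later (or differs when a century non-leap intervenes).
Leap-day weekdays: 1896:Sat 1904:Mon 1908:Sat 1912:Thu 1916:Tue✓ 1920:Sun 1924:Fri 1928:Wed 1932:Mon 1936:Sat 1940:Thu 1944:Tue✓ 1948:Sun …(5 more)… 1972:Tue✓ 1976:Sun 1980:Fri 1984:Wed 1988:Mon 1992:Sat 1996:Thu 2000:Tue✓ 2004:Sun 2008:Fri 2012:Wed 2016:Mon 2020:Sat
Tuesday: 1916, 1944, 1972, 2000 → 4.

4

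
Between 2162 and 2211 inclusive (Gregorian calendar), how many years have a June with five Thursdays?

June has 30 days; it has five Thursdays when Thursday falls among the first (month-length − 28) days — i.e. when June 1 is one of Thursday/Wednesday.
June 1 by year: 2162:Tue 2163:Wed✓ 2164:Fri 2165:Sat 2166:Sun 2167:Mon 2168:Wed✓ 2169:Thu✓ 2170:Fri 2171:Sat 2172:Mon 2173:Tue 2174:Wed✓ 2175:Thu✓ 2176:Sat …(20 more)… 2197:Thu✓ 2198:Fri 2199:Sat 2200:Sun 2201:Mon 2202:Tue 2203:Wed✓ 2204:Fri 2205:Sat 2206:Sun 2207:Mon 2208:Wed✓ 2209:Thu✓ 2210:Fri 2211:Sat
Years with five Thursdays: 2163, 2168, 2169, 2174, 2175, 2180, 2185, 2186, 2191, 2196, 2197, 2203, 2208, 2209 → 14.

14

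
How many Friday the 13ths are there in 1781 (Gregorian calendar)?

Check the 13th of each month of 1781: Jan 13: Sat, Feb 13: Tue, Mar 13: Tue, Apr 13: Fri, May 13: Sun, Jun 13: Wed, Jul 13: Fri, Aug 13: Mon, Sep 13: Thu, Oct 13: Sat, Nov 13: Tue, Dec 13: Thu.
Friday occurs in April, July — 2 months.

2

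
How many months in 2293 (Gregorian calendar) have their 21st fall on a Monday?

Check the 21st of each month of 2293: Jan 21: Sat, Feb 21: Tue, Mar 21: Tue, Apr 21: Fri, May 21: Sun, Jun 21: Wed, Jul 21: Fri, Aug 21: Mon, Sep 21: Thu, Oct 21: Sat, Nov 21: Tue, Dec 21: Thu.
Monday occurs in August — 1 month.

1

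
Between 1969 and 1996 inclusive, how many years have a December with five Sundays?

12

December has 31 days; it has five Sundays when Sunday falls among the first (month-length − 28) days — i.e. when December 1 is one of Sunday/Saturday/Friday.
December 1 by year: 1969:Mon 1970:Tue 1971:Wed 1972:Fri✓ 1973:Sat✓ 1974:Sun✓ 1975:Mon 1976:Wed 1977:Thu 1978:Fri✓ 1979:Sat✓ 1980:Mon 1981:Tue 1982:Wed 1983:Thu 1984:Sat✓ 1985:Sun✓ 1986:Mon 1987:Tue 1988:Thu 1989:Fri✓ 1990:Sat✓ 1991:Sun✓ 1992:Tue 1993:Wed 1994:Thu 1995:Fri✓ 1996:Sun✓
Years with five Sundays: 1972, 1973, 1974, 1978, 1979, 1984, 1985, 1989, 1990, 1991, 1995, 1996 → 12.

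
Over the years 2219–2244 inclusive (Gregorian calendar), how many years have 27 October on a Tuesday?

3

Track 27 October's weekday year by year (advancing +1, or +2 across a Feb 29):
  2219: Wed  2220: Fri (+2)  2221: Sat (+1)  2222: Sun (+1)  2223: Mon (+1)
  2224: Wed (+2)  2225: Thu (+1)  2226: Fri (+1)  2227: Sat (+1)  2228: Mon (+2)
  2229: Tue (+1) ✓  2230: Wed (+1)  2231: Thu (+1)  2232: Sat (+2)  2233: Sun (+1)
  2234: Mon (+1)  2235: Tue (+1) ✓  2236: Thu (+2)  2237: Fri (+1)  2238: Sat (+1)
  2239: Sun (+1)  2240: Tue (+2) ✓  2241: Wed (+1)  2242: Thu (+1)  2243: Fri (+1)
  2244: Sun (+2)
Tuesday years: 2229, 2235, 2240 — 3 in total.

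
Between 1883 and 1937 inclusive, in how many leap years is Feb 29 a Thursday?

1

Leap years in 1883–1937: 13 of them.
Feb 29 weekday advances by 5 (mod 7) from one leap year to the next four years later (or differs when a century non-leap intervenes).
Leap-day weekdays: 1884:Fri 1888:Wed 1892:Mon 1896:Sat 1904:Mon 1908:Sat 1912:Thu✓ 1916:Tue 1920:Sun 1924:Fri 1928:Wed 1932:Mon 1936:Sat
Thursday: 1912 → 1.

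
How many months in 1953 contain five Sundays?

4

A month of length L has five Sundays iff its first Sunday is on day ≤ L−28 (so day 1–3 in a 31-day month, 1–2 in a 30-day month, day 1 in a leap February).
Checking each month of 1953: Jan starts Thu (31d); Feb starts Sun (28d); Mar starts Sun (31d) ✓; Apr starts Wed (30d); May starts Fri (31d) ✓; Jun starts Mon (30d); Jul starts Wed (31d); Aug starts Sat (31d) ✓; Sep starts Tue (30d); Oct starts Thu (31d); Nov starts Sun (30d) ✓; Dec starts Tue (31d).
Five-Sunday months: March, May, August, November → 4.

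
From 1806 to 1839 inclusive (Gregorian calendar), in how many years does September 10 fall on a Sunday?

5

Track September 10's weekday year by year (advancing +1, or +2 across a Feb 29):
  1806: Wed  1807: Thu (+1)  1808: Sat (+2)  1809: Sun (+1) ✓  1810: Mon (+1)
  1811: Tue (+1)  1812: Thu (+2)  1813: Fri (+1)  1814: Sat (+1)  1815: Sun (+1) ✓
  1816: Tue (+2)  1817: Wed (+1)  1818: Thu (+1)  1819: Fri (+1)  … (6 more years) …
  1826: Sun (+1) ✓  1827: Mon (+1)  1828: Wed (+2)  1829: Thu (+1)  1830: Fri (+1)
  1831: Sat (+1)  1832: Mon (+2)  1833: Tue (+1)  1834: Wed (+1)  1835: Thu (+1)
  1836: Sat (+2)  1837: Sun (+1) ✓  1838: Mon (+1)  1839: Tue (+1)
Sunday years: 1809, 1815, 1820, 1826, 1837 — 5 in total.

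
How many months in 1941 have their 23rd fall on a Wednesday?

2

Check the 23rd of each month of 1941: Jan 23: Thu, Feb 23: Sun, Mar 23: Sun, Apr 23: Wed, May 23: Fri, Jun 23: Mon, Jul 23: Wed, Aug 23: Sat, Sep 23: Tue, Oct 23: Thu, Nov 23: Sun, Dec 23: Tue.
Wednesday occurs in April, July — 2 months.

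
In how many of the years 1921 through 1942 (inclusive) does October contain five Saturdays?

10

October has 31 days; it has five Saturdays when Saturday falls among the first (month-length − 28) days — i.e. when October 1 is one of Saturday/Friday/Thursday.
October 1 by year: 1921:Sat✓ 1922:Sun 1923:Mon 1924:Wed 1925:Thu✓ 1926:Fri✓ 1927:Sat✓ 1928:Mon 1929:Tue 1930:Wed 1931:Thu✓ 1932:Sat✓ 1933:Sun 1934:Mon 1935:Tue 1936:Thu✓ 1937:Fri✓ 1938:Sat✓ 1939:Sun 1940:Tue 1941:Wed 1942:Thu✓
Years with five Saturdays: 1921, 1925, 1926, 1927, 1931, 1932, 1936, 1937, 1938, 1942 → 10.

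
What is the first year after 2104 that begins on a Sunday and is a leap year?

Jan 1 advances by 2 weekdays after a leap year and by 1 after a common year.
2104: Jan 1 is Tuesday (leap).
2105: Thursday
2106: Friday
2107: Saturday
2108: Sunday (leap)
2108 begins on a Sunday and is a leap year.

2108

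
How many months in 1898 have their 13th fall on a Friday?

Check the 13th of each month of 1898: Jan 13: Thu, Feb 13: Sun, Mar 13: Sun, Apr 13: Wed, May 13: Fri, Jun 13: Mon, Jul 13: Wed, Aug 13: Sat, Sep 13: Tue, Oct 13: Thu, Nov 13: Sun, Dec 13: Tue.
Friday occurs in May — 1 month.

1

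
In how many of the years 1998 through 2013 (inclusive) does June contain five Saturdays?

5

June has 30 days; it has five Saturdays when Saturday falls among the first (month-length − 28) days — i.e. when June 1 is one of Saturday/Friday.
June 1 by year: 1998:Mon 1999:Tue 2000:Thu 2001:Fri✓ 2002:Sat✓ 2003:Sun 2004:Tue 2005:Wed 2006:Thu 2007:Fri✓ 2008:Sun 2009:Mon 2010:Tue 2011:Wed 2012:Fri✓ 2013:Sat✓
Years with five Saturdays: 2001, 2002, 2007, 2012, 2013 → 5.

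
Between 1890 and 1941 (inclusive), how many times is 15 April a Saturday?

Track 15 April's weekday year by year (advancing +1, or +2 across a Feb 29):
  1890: Tue  1891: Wed (+1)  1892: Fri (+2)  1893: Sat (+1) ✓  1894: Sun (+1)
  1895: Mon (+1)  1896: Wed (+2)  1897: Thu (+1)  1898: Fri (+1)  1899: Sat (+1) ✓
  1900: Sun (+1)  1901: Mon (+1)  1902: Tue (+1)  1903: Wed (+1)  … (24 more years) …
  1928: Sun (+2)  1929: Mon (+1)  1930: Tue (+1)  1931: Wed (+1)  1932: Fri (+2)
  1933: Sat (+1) ✓  1934: Sun (+1)  1935: Mon (+1)  1936: Wed (+2)  1937: Thu (+1)
  1938: Fri (+1)  1939: Sat (+1) ✓  1940: Mon (+2)  1941: Tue (+1)
Saturday years: 1893, 1899, 1905, 1911, 1916, 1922, 1933, 1939 — 8 in total.

8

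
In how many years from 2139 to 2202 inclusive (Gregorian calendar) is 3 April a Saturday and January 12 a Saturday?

Check each year's weekday for 3 April and January 12:
  2139: Fri/Mon  2140: Sun/Tue  2141: Mon/Thu  2142: Tue/Fri  2143: Wed/Sat  2144: Fri/Sun  2145: Sat/Tue  2146: Sun/Wed  2147: Mon/Thu  2148: Wed/Fri  2149: Thu/Sun  2150: Fri/Mon  2151: Sat/Tue  2152: Mon/Wed  …(36 more)…  2189: Fri/Mon  2190: Sat/Tue  2191: Sun/Wed  2192: Tue/Thu  2193: Wed/Sat  2194: Thu/Sun  2195: Fri/Mon  2196: Sun/Tue  2197: Mon/Thu  2198: Tue/Fri  2199: Wed/Sat  2200: Thu/Sun  2201: Fri/Mon  2202: Sat/Tue
Both conditions hold in: no year — 0.

0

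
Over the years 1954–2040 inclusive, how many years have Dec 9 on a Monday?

12

Track Dec 9's weekday year by year (advancing +1, or +2 across a Feb 29):
  1954: Thu  1955: Fri (+1)  1956: Sun (+2)  1957: Mon (+1) ✓  1958: Tue (+1)
  1959: Wed (+1)  1960: Fri (+2)  1961: Sat (+1)  1962: Sun (+1)  1963: Mon (+1) ✓
  1964: Wed (+2)  1965: Thu (+1)  1966: Fri (+1)  1967: Sat (+1)  … (59 more years) …
  2027: Thu (+1)  2028: Sat (+2)  2029: Sun (+1)  2030: Mon (+1) ✓  2031: Tue (+1)
  2032: Thu (+2)  2033: Fri (+1)  2034: Sat (+1)  2035: Sun (+1)  2036: Tue (+2)
  2037: Wed (+1)  2038: Thu (+1)  2039: Fri (+1)  2040: Sun (+2)
Monday years: 1957, 1963, 1968, 1974, 1985, 1991, 1996, 2002, 2013, 2019, 2024, 2030 — 12 in total.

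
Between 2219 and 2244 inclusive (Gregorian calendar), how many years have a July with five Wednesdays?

10

July has 31 days; it has five Wednesdays when Wednesday falls among the first (month-length − 28) days — i.e. when July 1 is one of Wednesday/Tuesday/Monday.
July 1 by year: 2219:Thu 2220:Sat 2221:Sun 2222:Mon✓ 2223:Tue✓ 2224:Thu 2225:Fri 2226:Sat 2227:Sun 2228:Tue✓ 2229:Wed✓ 2230:Thu 2231:Fri 2232:Sun 2233:Mon✓ 2234:Tue✓ 2235:Wed✓ 2236:Fri 2237:Sat 2238:Sun 2239:Mon✓ 2240:Wed✓ 2241:Thu 2242:Fri 2243:Sat 2244:Mon✓
Years with five Wednesdays: 2222, 2223, 2228, 2229, 2233, 2234, 2235, 2239, 2240, 2244 → 10.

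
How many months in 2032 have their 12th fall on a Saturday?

Check the 12th of each month of 2032: Jan 12: Mon, Feb 12: Thu, Mar 12: Fri, Apr 12: Mon, May 12: Wed, Jun 12: Sat, Jul 12: Mon, Aug 12: Thu, Sep 12: Sun, Oct 12: Tue, Nov 12: Fri, Dec 12: Sun.
Saturday occurs in June — 1 month.

1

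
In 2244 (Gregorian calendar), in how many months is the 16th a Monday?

2

Check the 16th of each month of 2244: Jan 16: Tue, Feb 16: Fri, Mar 16: Sat, Apr 16: Tue, May 16: Thu, Jun 16: Sun, Jul 16: Tue, Aug 16: Fri, Sep 16: Mon, Oct 16: Wed, Nov 16: Sat, Dec 16: Mon.
Monday occurs in September, December — 2 months.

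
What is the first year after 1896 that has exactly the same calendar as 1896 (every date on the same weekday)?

1908

Two years share a calendar iff Jan 1 falls on the same weekday and both are leap or both are common. 1896: Jan 1 is Wednesday, leap year.
1897: Jan 1 Friday, common
1898: Jan 1 Saturday, common
1899: Jan 1 Sunday, common
1900: Jan 1 Monday, common
1901: Jan 1 Tuesday, common
1902: Jan 1 Wednesday, common
1903: Jan 1 Thursday, common
1904: Jan 1 Friday, leap
1905: Jan 1 Sunday, common
1906: Jan 1 Monday, common
1907: Jan 1 Tuesday, common
1908: Jan 1 Wednesday, leap
1908 matches on both conditions.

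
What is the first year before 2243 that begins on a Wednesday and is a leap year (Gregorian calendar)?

Jan 1 advances by 2 weekdays after a leap year and by 1 after a common year.
2243: Jan 1 is Sunday.
2242: Saturday
2241: Friday
2240: Wednesday (leap)
2240 begins on a Wednesday and is a leap year.

2240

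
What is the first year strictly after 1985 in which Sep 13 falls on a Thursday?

From one year to the next, a fixed date's weekday advances by 1, or by 2 when a Feb 29 lies between the two dates.
1985: September 13 is Friday.
1986: Saturday (+1)
1987: Sunday (+1)
1988: Tuesday (+2)
1989: Wednesday (+1)
1990: Thursday (+1)
Sep 13 falls on a Thursday in 1990.

1990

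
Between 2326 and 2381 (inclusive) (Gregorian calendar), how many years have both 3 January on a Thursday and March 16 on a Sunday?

2

Check each year's weekday for 3 January and March 16:
  2326: Sun/Tue  2327: Mon/Wed  2328: Tue/Fri  2329: Thu/Sat  2330: Fri/Sun  2331: Sat/Mon  2332: Sun/Wed  2333: Tue/Thu  2334: Wed/Fri  2335: Thu/Sat  2336: Fri/Mon  2337: Sun/Tue  2338: Mon/Wed  2339: Tue/Thu  …(28 more)…  2368: Wed/Sat  2369: Fri/Sun  2370: Sat/Mon  2371: Sun/Tue  2372: Mon/Thu  2373: Wed/Fri  2374: Thu/Sat  2375: Fri/Sun  2376: Sat/Tue  2377: Mon/Wed  2378: Tue/Thu  2379: Wed/Fri  2380: Thu/Sun ✓  2381: Sat/Mon
Both conditions hold in: 2352, 2380 — 2.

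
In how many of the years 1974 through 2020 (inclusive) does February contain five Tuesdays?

1

February has 28 days (29 in leap years); it has five Tuesdays when Tuesday falls among the first (month-length − 28) days — i.e. when February 1 is Tuesday in a leap year (never in a common year).
February 1 by year: 1974:Fri 1975:Sat 1976:Sun 1977:Tue 1978:Wed 1979:Thu 1980:Fri 1981:Sun 1982:Mon 1983:Tue 1984:Wed 1985:Fri 1986:Sat 1987:Sun 1988:Mon …(17 more)… 2006:Wed 2007:Thu 2008:Fri 2009:Sun 2010:Mon 2011:Tue 2012:Wed 2013:Fri 2014:Sat 2015:Sun 2016:Mon 2017:Wed 2018:Thu 2019:Fri 2020:Sat
Years with five Tuesdays: 2000 → 1.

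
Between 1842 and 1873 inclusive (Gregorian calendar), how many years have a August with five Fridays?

August has 31 days; it has five Fridays when Friday falls among the first (month-length − 28) days — i.e. when August 1 is one of Friday/Thursday/Wednesday.
August 1 by year: 1842:Mon 1843:Tue 1844:Thu✓ 1845:Fri✓ 1846:Sat 1847:Sun 1848:Tue 1849:Wed✓ 1850:Thu✓ 1851:Fri✓ 1852:Sun 1853:Mon 1854:Tue 1855:Wed✓ 1856:Fri✓ 1857:Sat 1858:Sun 1859:Mon 1860:Wed✓ 1861:Thu✓ 1862:Fri✓ 1863:Sat 1864:Mon 1865:Tue 1866:Wed✓ 1867:Thu✓ 1868:Sat 1869:Sun 1870:Mon 1871:Tue 1872:Thu✓ 1873:Fri✓
Years with five Fridays: 1844, 1845, 1849, 1850, 1851, 1855, 1856, 1860, 1861, 1862, 1866, 1867, 1872, 1873 → 14.

14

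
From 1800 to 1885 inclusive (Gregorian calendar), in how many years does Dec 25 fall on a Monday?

12

Track Dec 25's weekday year by year (advancing +1, or +2 across a Feb 29):
  1800: Thu  1801: Fri (+1)  1802: Sat (+1)  1803: Sun (+1)  1804: Tue (+2)
  1805: Wed (+1)  1806: Thu (+1)  1807: Fri (+1)  1808: Sun (+2)  1809: Mon (+1) ✓
  1810: Tue (+1)  1811: Wed (+1)  1812: Fri (+2)  1813: Sat (+1)  … (58 more years) …
  1872: Wed (+2)  1873: Thu (+1)  1874: Fri (+1)  1875: Sat (+1)  1876: Mon (+2) ✓
  1877: Tue (+1)  1878: Wed (+1)  1879: Thu (+1)  1880: Sat (+2)  1881: Sun (+1)
  1882: Mon (+1) ✓  1883: Tue (+1)  1884: Thu (+2)  1885: Fri (+1)
Monday years: 1809, 1815, 1820, 1826, 1837, 1843, 1848, 1854, 1865, 1871, 1876, 1882 — 12 in total.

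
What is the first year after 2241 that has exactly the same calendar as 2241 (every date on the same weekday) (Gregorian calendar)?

Two years share a calendar iff Jan 1 falls on the same weekday and both are leap or both are common. 2241: Jan 1 is Friday, common year.
2242: Jan 1 Saturday, common
2243: Jan 1 Sunday, common
2244: Jan 1 Monday, leap
2245: Jan 1 Wednesday, common
2246: Jan 1 Thursday, common
2247: Jan 1 Friday, common
2247 matches on both conditions.

2247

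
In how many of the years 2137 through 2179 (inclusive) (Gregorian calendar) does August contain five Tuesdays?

18

August has 31 days; it has five Tuesdays when Tuesday falls among the first (month-length − 28) days — i.e. when August 1 is one of Tuesday/Monday/Sunday.
August 1 by year: 2137:Thu 2138:Fri 2139:Sat 2140:Mon✓ 2141:Tue✓ 2142:Wed 2143:Thu 2144:Sat 2145:Sun✓ 2146:Mon✓ 2147:Tue✓ 2148:Thu 2149:Fri 2150:Sat 2151:Sun✓ …(13 more)… 2165:Thu 2166:Fri 2167:Sat 2168:Mon✓ 2169:Tue✓ 2170:Wed 2171:Thu 2172:Sat 2173:Sun✓ 2174:Mon✓ 2175:Tue✓ 2176:Thu 2177:Fri 2178:Sat 2179:Sun✓
Years with five Tuesdays: 2140, 2141, 2145, 2146, 2147, 2151, 2152, 2156, 2157, 2158, 2162, 2163, 2168, 2169, 2173, 2174, 2175, 2179 → 18.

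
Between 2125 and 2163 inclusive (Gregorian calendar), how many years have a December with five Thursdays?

December has 31 days; it has five Thursdays when Thursday falls among the first (month-length − 28) days — i.e. when December 1 is one of Thursday/Wednesday/Tuesday.
December 1 by year: 2125:Sat 2126:Sun 2127:Mon 2128:Wed✓ 2129:Thu✓ 2130:Fri 2131:Sat 2132:Mon 2133:Tue✓ 2134:Wed✓ 2135:Thu✓ 2136:Sat 2137:Sun 2138:Mon 2139:Tue✓ …(9 more)… 2149:Mon 2150:Tue✓ 2151:Wed✓ 2152:Fri 2153:Sat 2154:Sun 2155:Mon 2156:Wed✓ 2157:Thu✓ 2158:Fri 2159:Sat 2160:Mon 2161:Tue✓ 2162:Wed✓ 2163:Thu✓
Years with five Thursdays: 2128, 2129, 2133, 2134, 2135, 2139, 2140, 2144, 2145, 2146, 2150, 2151, 2156, 2157, 2161, 2162, 2163 → 17.

17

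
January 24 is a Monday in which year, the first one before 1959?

From one year to the next, a fixed date's weekday advances by 1, or by 2 when a Feb 29 lies between the two dates.
1959: January 24 is Saturday.
1958: Friday (−1)
1957: Thursday (−1)
1956: Tuesday (−2)
1955: Monday (−1)
January 24 falls on a Monday in 1955.

1955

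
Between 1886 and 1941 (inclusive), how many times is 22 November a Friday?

Track 22 November's weekday year by year (advancing +1, or +2 across a Feb 29):
  1886: Mon  1887: Tue (+1)  1888: Thu (+2)  1889: Fri (+1) ✓  1890: Sat (+1)
  1891: Sun (+1)  1892: Tue (+2)  1893: Wed (+1)  1894: Thu (+1)  1895: Fri (+1) ✓
  1896: Sun (+2)  1897: Mon (+1)  1898: Tue (+1)  1899: Wed (+1)  … (28 more years) …
  1928: Thu (+2)  1929: Fri (+1) ✓  1930: Sat (+1)  1931: Sun (+1)  1932: Tue (+2)
  1933: Wed (+1)  1934: Thu (+1)  1935: Fri (+1) ✓  1936: Sun (+2)  1937: Mon (+1)
  1938: Tue (+1)  1939: Wed (+1)  1940: Fri (+2) ✓  1941: Sat (+1)
Friday years: 1889, 1895, 1901, 1907, 1912, 1918, 1929, 1935, 1940 — 9 in total.

9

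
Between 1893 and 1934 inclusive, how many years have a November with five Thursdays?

November has 30 days; it has five Thursdays when Thursday falls among the first (month-length − 28) days — i.e. when November 1 is one of Thursday/Wednesday.
November 1 by year: 1893:Wed✓ 1894:Thu✓ 1895:Fri 1896:Sun 1897:Mon 1898:Tue 1899:Wed✓ 1900:Thu✓ 1901:Fri 1902:Sat 1903:Sun 1904:Tue 1905:Wed✓ 1906:Thu✓ 1907:Fri …(12 more)… 1920:Mon 1921:Tue 1922:Wed✓ 1923:Thu✓ 1924:Sat 1925:Sun 1926:Mon 1927:Tue 1928:Thu✓ 1929:Fri 1930:Sat 1931:Sun 1932:Tue 1933:Wed✓ 1934:Thu✓
Years with five Thursdays: 1893, 1894, 1899, 1900, 1905, 1906, 1911, 1916, 1917, 1922, 1923, 1928, 1933, 1934 → 14.

14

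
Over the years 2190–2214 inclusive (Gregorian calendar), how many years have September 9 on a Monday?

4

Track September 9's weekday year by year (advancing +1, or +2 across a Feb 29):
  2190: Thu  2191: Fri (+1)  2192: Sun (+2)  2193: Mon (+1) ✓  2194: Tue (+1)
  2195: Wed (+1)  2196: Fri (+2)  2197: Sat (+1)  2198: Sun (+1)  2199: Mon (+1) ✓
  2200: Tue (+1)  2201: Wed (+1)  2202: Thu (+1)  2203: Fri (+1)  2204: Sun (+2)
  2205: Mon (+1) ✓  2206: Tue (+1)  2207: Wed (+1)  2208: Fri (+2)  2209: Sat (+1)
  2210: Sun (+1)  2211: Mon (+1) ✓  2212: Wed (+2)  2213: Thu (+1)  2214: Fri (+1)
Monday years: 2193, 2199, 2205, 2211 — 4 in total.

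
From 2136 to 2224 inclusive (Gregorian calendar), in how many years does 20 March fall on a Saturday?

Track 20 March's weekday year by year (advancing +1, or +2 across a Feb 29):
  2136: Tue  2137: Wed (+1)  2138: Thu (+1)  2139: Fri (+1)  2140: Sun (+2)
  2141: Mon (+1)  2142: Tue (+1)  2143: Wed (+1)  2144: Fri (+2)  2145: Sat (+1) ✓
  2146: Sun (+1)  2147: Mon (+1)  2148: Wed (+2)  2149: Thu (+1)  … (61 more years) …
  2211: Wed (+1)  2212: Fri (+2)  2213: Sat (+1) ✓  2214: Sun (+1)  2215: Mon (+1)
  2216: Wed (+2)  2217: Thu (+1)  2218: Fri (+1)  2219: Sat (+1) ✓  2220: Mon (+2)
  2221: Tue (+1)  2222: Wed (+1)  2223: Thu (+1)  2224: Sat (+2) ✓
Saturday years: 2145, 2151, 2156, 2162, 2173, 2179, 2184, 2190, 2202, 2213, 2219, 2224 — 12 in total.

12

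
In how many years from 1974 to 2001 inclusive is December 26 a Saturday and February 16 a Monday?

3

Check each year's weekday for December 26 and February 16:
  1974: Thu/Sat  1975: Fri/Sun  1976: Sun/Mon  1977: Mon/Wed  1978: Tue/Thu  1979: Wed/Fri  1980: Fri/Sat  1981: Sat/Mon ✓  1982: Sun/Tue  1983: Mon/Wed  1984: Wed/Thu  1985: Thu/Sat  1986: Fri/Sun  1987: Sat/Mon ✓  1988: Mon/Tue  1989: Tue/Thu  1990: Wed/Fri  1991: Thu/Sat  1992: Sat/Sun  1993: Sun/Tue  1994: Mon/Wed  1995: Tue/Thu  1996: Thu/Fri  1997: Fri/Sun  1998: Sat/Mon ✓  1999: Sun/Tue  2000: Tue/Wed  2001: Wed/Fri
Both conditions hold in: 1981, 1987, 1998 — 3.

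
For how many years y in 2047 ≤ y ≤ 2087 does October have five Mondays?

October has 31 days; it has five Mondays when Monday falls among the first (month-length − 28) days — i.e. when October 1 is one of Monday/Sunday/Saturday.
October 1 by year: 2047:Tue 2048:Thu 2049:Fri 2050:Sat✓ 2051:Sun✓ 2052:Tue 2053:Wed 2054:Thu 2055:Fri 2056:Sun✓ 2057:Mon✓ 2058:Tue 2059:Wed 2060:Fri 2061:Sat✓ …(11 more)… 2073:Sun✓ 2074:Mon✓ 2075:Tue 2076:Thu 2077:Fri 2078:Sat✓ 2079:Sun✓ 2080:Tue 2081:Wed 2082:Thu 2083:Fri 2084:Sun✓ 2085:Mon✓ 2086:Tue 2087:Wed
Years with five Mondays: 2050, 2051, 2056, 2057, 2061, 2062, 2063, 2067, 2068, 2072, 2073, 2074, 2078, 2079, 2084, 2085 → 16.

16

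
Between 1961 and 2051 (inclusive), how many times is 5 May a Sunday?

13

Track 5 May's weekday year by year (advancing +1, or +2 across a Feb 29):
  1961: Fri  1962: Sat (+1)  1963: Sun (+1) ✓  1964: Tue (+2)  1965: Wed (+1)
  1966: Thu (+1)  1967: Fri (+1)  1968: Sun (+2) ✓  1969: Mon (+1)  1970: Tue (+1)
  1971: Wed (+1)  1972: Fri (+2)  1973: Sat (+1)  1974: Sun (+1) ✓  … (63 more years) …
  2038: Wed (+1)  2039: Thu (+1)  2040: Sat (+2)  2041: Sun (+1) ✓  2042: Mon (+1)
  2043: Tue (+1)  2044: Thu (+2)  2045: Fri (+1)  2046: Sat (+1)  2047: Sun (+1) ✓
  2048: Tue (+2)  2049: Wed (+1)  2050: Thu (+1)  2051: Fri (+1)
Sunday years: 1963, 1968, 1974, 1985, 1991, 1996, 2002, 2013, 2019, 2024, 2030, 2041, 2047 — 13 in total.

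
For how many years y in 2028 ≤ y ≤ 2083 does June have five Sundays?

June has 30 days; it has five Sundays when Sunday falls among the first (month-length − 28) days — i.e. when June 1 is one of Sunday/Saturday.
June 1 by year: 2028:Thu 2029:Fri 2030:Sat✓ 2031:Sun✓ 2032:Tue 2033:Wed 2034:Thu 2035:Fri 2036:Sun✓ 2037:Mon 2038:Tue 2039:Wed 2040:Fri 2041:Sat✓ 2042:Sun✓ …(26 more)… 2069:Sat✓ 2070:Sun✓ 2071:Mon 2072:Wed 2073:Thu 2074:Fri 2075:Sat✓ 2076:Mon 2077:Tue 2078:Wed 2079:Thu 2080:Sat✓ 2081:Sun✓ 2082:Mon 2083:Tue
Years with five Sundays: 2030, 2031, 2036, 2041, 2042, 2047, 2052, 2053, 2058, 2059, 2064, 2069, 2070, 2075, 2080, 2081 → 16.

16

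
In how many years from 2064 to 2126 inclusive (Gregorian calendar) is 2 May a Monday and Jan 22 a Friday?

2

Check each year's weekday for 2 May and Jan 22:
  2064: Fri/Tue  2065: Sat/Thu  2066: Sun/Fri  2067: Mon/Sat  2068: Wed/Sun  2069: Thu/Tue  2070: Fri/Wed  2071: Sat/Thu  2072: Mon/Fri ✓  2073: Tue/Sun  2074: Wed/Mon  2075: Thu/Tue  2076: Sat/Wed  2077: Sun/Fri  …(35 more)…  2113: Tue/Sun  2114: Wed/Mon  2115: Thu/Tue  2116: Sat/Wed  2117: Sun/Fri  2118: Mon/Sat  2119: Tue/Sun  2120: Thu/Mon  2121: Fri/Wed  2122: Sat/Thu  2123: Sun/Fri  2124: Tue/Sat  2125: Wed/Mon  2126: Thu/Tue
Both conditions hold in: 2072, 2112 — 2.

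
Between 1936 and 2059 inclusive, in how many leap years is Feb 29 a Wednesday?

4

Leap years in 1936–2059: 31 of them.
Feb 29 weekday advances by 5 (mod 7) from one leap year to the next four years later (or differs when a century non-leap intervenes).
Leap-day weekdays: 1936:Sat 1940:Thu 1944:Tue 1948:Sun 1952:Fri 1956:Wed✓ 1960:Mon 1964:Sat 1968:Thu 1972:Tue 1976:Sun 1980:Fri 1984:Wed✓ …(5 more)… 2008:Fri 2012:Wed✓ 2016:Mon 2020:Sat 2024:Thu 2028:Tue 2032:Sun 2036:Fri 2040:Wed✓ 2044:Mon 2048:Sat 2052:Thu 2056:Tue
Wednesday: 1956, 1984, 2012, 2040 → 4.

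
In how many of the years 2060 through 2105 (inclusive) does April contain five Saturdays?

13

April has 30 days; it has five Saturdays when Saturday falls among the first (month-length − 28) days — i.e. when April 1 is one of Saturday/Friday.
April 1 by year: 2060:Thu 2061:Fri✓ 2062:Sat✓ 2063:Sun 2064:Tue 2065:Wed 2066:Thu 2067:Fri✓ 2068:Sun 2069:Mon 2070:Tue 2071:Wed 2072:Fri✓ 2073:Sat✓ 2074:Sun …(16 more)… 2091:Sun 2092:Tue 2093:Wed 2094:Thu 2095:Fri✓ 2096:Sun 2097:Mon 2098:Tue 2099:Wed 2100:Thu 2101:Fri✓ 2102:Sat✓ 2103:Sun 2104:Tue 2105:Wed
Years with five Saturdays: 2061, 2062, 2067, 2072, 2073, 2078, 2079, 2084, 2089, 2090, 2095, 2101, 2102 → 13.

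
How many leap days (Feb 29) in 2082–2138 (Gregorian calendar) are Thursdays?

1

Leap years in 2082–2138: 13 of them.
Feb 29 weekday advances by 5 (mod 7) from one leap year to the next four years later (or differs when a century non-leap intervenes).
Leap-day weekdays: 2084:Tue 2088:Sun 2092:Fri 2096:Wed 2104:Fri 2108:Wed 2112:Mon 2116:Sat 2120:Thu✓ 2124:Tue 2128:Sun 2132:Fri 2136:Wed
Thursday: 2120 → 1.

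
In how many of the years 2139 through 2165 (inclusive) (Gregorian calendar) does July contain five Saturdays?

July has 31 days; it has five Saturdays when Saturday falls among the first (month-length − 28) days — i.e. when July 1 is one of Saturday/Friday/Thursday.
July 1 by year: 2139:Wed 2140:Fri✓ 2141:Sat✓ 2142:Sun 2143:Mon 2144:Wed 2145:Thu✓ 2146:Fri✓ 2147:Sat✓ 2148:Mon 2149:Tue 2150:Wed 2151:Thu✓ 2152:Sat✓ 2153:Sun 2154:Mon 2155:Tue 2156:Thu✓ 2157:Fri✓ 2158:Sat✓ 2159:Sun 2160:Tue 2161:Wed 2162:Thu✓ 2163:Fri✓ 2164:Sun 2165:Mon
Years with five Saturdays: 2140, 2141, 2145, 2146, 2147, 2151, 2152, 2156, 2157, 2158, 2162, 2163 → 12.

12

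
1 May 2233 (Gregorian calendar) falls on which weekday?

Wednesday

January 1, 2233 is a Tuesday.
May 1 is day 121 of the year, i.e. 120 days after Jan 1.
120 mod 7 = 1, so advance 1 weekday from Tuesday: Wednesday.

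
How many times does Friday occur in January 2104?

January 2104 has 31 days and begins on Tuesday.
The first Friday is January 4.
Fridays fall on 4, 11, 18, 25 — that's 4.

4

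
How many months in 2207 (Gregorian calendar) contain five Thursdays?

5

A month of length L has five Thursdays iff its first Thursday is on day ≤ L−28 (so day 1–3 in a 31-day month, 1–2 in a 30-day month, day 1 in a leap February).
Checking each month of 2207: Jan starts Thu (31d) ✓; Feb starts Sun (28d); Mar starts Sun (31d); Apr starts Wed (30d) ✓; May starts Fri (31d); Jun starts Mon (30d); Jul starts Wed (31d) ✓; Aug starts Sat (31d); Sep starts Tue (30d); Oct starts Thu (31d) ✓; Nov starts Sun (30d); Dec starts Tue (31d) ✓.
Five-Thursday months: January, April, July, October, December → 5.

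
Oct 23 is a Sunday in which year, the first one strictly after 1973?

1977

From one year to the next, a fixed date's weekday advances by 1, or by 2 when a Feb 29 lies between the two dates.
1973: October 23 is Tuesday.
1974: Wednesday (+1)
1975: Thursday (+1)
1976: Saturday (+2)
1977: Sunday (+1)
Oct 23 falls on a Sunday in 1977.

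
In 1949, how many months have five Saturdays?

5

A month of length L has five Saturdays iff its first Saturday is on day ≤ L−28 (so day 1–3 in a 31-day month, 1–2 in a 30-day month, day 1 in a leap February).
Checking each month of 1949: Jan starts Sat (31d) ✓; Feb starts Tue (28d); Mar starts Tue (31d); Apr starts Fri (30d) ✓; May starts Sun (31d); Jun starts Wed (30d); Jul starts Fri (31d) ✓; Aug starts Mon (31d); Sep starts Thu (30d); Oct starts Sat (31d) ✓; Nov starts Tue (30d); Dec starts Thu (31d) ✓.
Five-Saturday months: January, April, July, October, December → 5.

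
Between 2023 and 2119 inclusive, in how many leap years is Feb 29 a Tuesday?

3

Leap years in 2023–2119: 23 of them.
Feb 29 weekday advances by 5 (mod 7) from one leap year to the next four years later (or differs when a century non-leap intervenes).
Leap-day weekdays: 2024:Thu 2028:Tue✓ 2032:Sun 2036:Fri 2040:Wed 2044:Mon 2048:Sat 2052:Thu 2056:Tue✓ 2060:Sun 2064:Fri 2068:Wed 2072:Mon 2076:Sat 2080:Thu 2084:Tue✓ 2088:Sun 2092:Fri 2096:Wed 2104:Fri 2108:Wed 2112:Mon 2116:Sat
Tuesday: 2028, 2056, 2084 → 3.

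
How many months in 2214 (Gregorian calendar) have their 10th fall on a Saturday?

2

Check the 10th of each month of 2214: Jan 10: Mon, Feb 10: Thu, Mar 10: Thu, Apr 10: Sun, May 10: Tue, Jun 10: Fri, Jul 10: Sun, Aug 10: Wed, Sep 10: Sat, Oct 10: Mon, Nov 10: Thu, Dec 10: Sat.
Saturday occurs in September, December — 2 months.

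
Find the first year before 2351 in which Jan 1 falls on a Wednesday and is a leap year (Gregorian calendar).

2336

Jan 1 advances by 2 weekdays after a leap year and by 1 after a common year.
2351: Jan 1 is Monday.
2350: Sunday
2349: Saturday
2348: Thursday (leap)
2347: Wednesday
2346: Tuesday
2345: Monday
2344: Saturday (leap)
2343: Friday
2342: Thursday
2341: Wednesday
2340: Monday (leap)
2339: Sunday
2338: Saturday
2337: Friday
2336: Wednesday (leap)
2336 begins on a Wednesday and is a leap year.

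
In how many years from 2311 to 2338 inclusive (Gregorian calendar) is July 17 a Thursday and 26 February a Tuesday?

1

Check each year's weekday for July 17 and 26 February:
  2311: Mon/Sun  2312: Wed/Mon  2313: Thu/Wed  2314: Fri/Thu  2315: Sat/Fri  2316: Mon/Sat  2317: Tue/Mon  2318: Wed/Tue  2319: Thu/Wed  2320: Sat/Thu  2321: Sun/Sat  2322: Mon/Sun  2323: Tue/Mon  2324: Thu/Tue ✓  2325: Fri/Thu  2326: Sat/Fri  2327: Sun/Sat  2328: Tue/Sun  2329: Wed/Tue  2330: Thu/Wed  2331: Fri/Thu  2332: Sun/Fri  2333: Mon/Sun  2334: Tue/Mon  2335: Wed/Tue  2336: Fri/Wed  2337: Sat/Fri  2338: Sun/Sat
Both conditions hold in: 2324 — 1.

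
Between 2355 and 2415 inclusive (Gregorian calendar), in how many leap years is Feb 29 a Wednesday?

Leap years in 2355–2415: 15 of them.
Feb 29 weekday advances by 5 (mod 7) from one leap year to the next four years later (or differs when a century non-leap intervenes).
Leap-day weekdays: 2356:Wed✓ 2360:Mon 2364:Sat 2368:Thu 2372:Tue 2376:Sun 2380:Fri 2384:Wed✓ 2388:Mon 2392:Sat 2396:Thu 2400:Tue 2404:Sun 2408:Fri 2412:Wed✓
Wednesday: 2356, 2384, 2412 → 3.

3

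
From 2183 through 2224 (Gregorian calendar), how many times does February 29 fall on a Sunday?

Leap years in 2183–2224: 10 of them.
Feb 29 weekday advances by 5 (mod 7) from one leap year to the next four years later (or differs when a century non-leap intervenes).
Leap-day weekdays: 2184:Sun✓ 2188:Fri 2192:Wed 2196:Mon 2204:Wed 2208:Mon 2212:Sat 2216:Thu 2220:Tue 2224:Sun✓
Sunday: 2184, 2224 → 2.

2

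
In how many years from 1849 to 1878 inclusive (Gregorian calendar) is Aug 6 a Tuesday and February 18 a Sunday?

1

Check each year's weekday for Aug 6 and February 18:
  1849: Mon/Sun  1850: Tue/Mon  1851: Wed/Tue  1852: Fri/Wed  1853: Sat/Fri  1854: Sun/Sat  1855: Mon/Sun  1856: Wed/Mon  1857: Thu/Wed  1858: Fri/Thu  1859: Sat/Fri  1860: Mon/Sat  1861: Tue/Mon  1862: Wed/Tue  1863: Thu/Wed  1864: Sat/Thu  1865: Sun/Sat  1866: Mon/Sun  1867: Tue/Mon  1868: Thu/Tue  1869: Fri/Thu  1870: Sat/Fri  1871: Sun/Sat  1872: Tue/Sun ✓  1873: Wed/Tue  1874: Thu/Wed  1875: Fri/Thu  1876: Sun/Fri  1877: Mon/Sun  1878: Tue/Mon
Both conditions hold in: 1872 — 1.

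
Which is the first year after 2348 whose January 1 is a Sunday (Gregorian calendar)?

Jan 1 advances by 2 weekdays after a leap year and by 1 after a common year.
2348: Jan 1 is Thursday (leap).
2349: Saturday
2350: Sunday
2350 begins on a Sunday

2350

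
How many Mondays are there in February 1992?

4

February 1992 has 29 days and begins on Saturday.
The first Monday is February 3.
Mondays fall on 3, 10, 17, 24 — that's 4.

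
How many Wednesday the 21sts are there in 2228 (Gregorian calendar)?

1

Check the 21st of each month of 2228: Jan 21: Mon, Feb 21: Thu, Mar 21: Fri, Apr 21: Mon, May 21: Wed, Jun 21: Sat, Jul 21: Mon, Aug 21: Thu, Sep 21: Sun, Oct 21: Tue, Nov 21: Fri, Dec 21: Sun.
Wednesday occurs in May — 1 month.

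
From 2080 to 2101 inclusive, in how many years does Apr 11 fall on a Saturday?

Track Apr 11's weekday year by year (advancing +1, or +2 across a Feb 29):
  2080: Thu  2081: Fri (+1)  2082: Sat (+1) ✓  2083: Sun (+1)  2084: Tue (+2)
  2085: Wed (+1)  2086: Thu (+1)  2087: Fri (+1)  2088: Sun (+2)  2089: Mon (+1)
  2090: Tue (+1)  2091: Wed (+1)  2092: Fri (+2)  2093: Sat (+1) ✓  2094: Sun (+1)
  2095: Mon (+1)  2096: Wed (+2)  2097: Thu (+1)  2098: Fri (+1)  2099: Sat (+1) ✓
  2100: Sun (+1)  2101: Mon (+1)
Saturday years: 2082, 2093, 2099 — 3 in total.

3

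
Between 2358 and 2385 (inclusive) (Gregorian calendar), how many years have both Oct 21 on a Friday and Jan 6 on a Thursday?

Check each year's weekday for Oct 21 and Jan 6:
  2358: Tue/Mon  2359: Wed/Tue  2360: Fri/Wed  2361: Sat/Fri  2362: Sun/Sat  2363: Mon/Sun  2364: Wed/Mon  2365: Thu/Wed  2366: Fri/Thu ✓  2367: Sat/Fri  2368: Mon/Sat  2369: Tue/Mon  2370: Wed/Tue  2371: Thu/Wed  2372: Sat/Thu  2373: Sun/Sat  2374: Mon/Sun  2375: Tue/Mon  2376: Thu/Tue  2377: Fri/Thu ✓  2378: Sat/Fri  2379: Sun/Sat  2380: Tue/Sun  2381: Wed/Tue  2382: Thu/Wed  2383: Fri/Thu ✓  2384: Sun/Fri  2385: Mon/Sun
Both conditions hold in: 2366, 2377, 2383 — 3.

3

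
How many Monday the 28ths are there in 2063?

1

Check the 28th of each month of 2063: Jan 28: Sun, Feb 28: Wed, Mar 28: Wed, Apr 28: Sat, May 28: Mon, Jun 28: Thu, Jul 28: Sat, Aug 28: Tue, Sep 28: Fri, Oct 28: Sun, Nov 28: Wed, Dec 28: Fri.
Monday occurs in May — 1 month.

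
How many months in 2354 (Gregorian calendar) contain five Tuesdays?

A month of length L has five Tuesdays iff its first Tuesday is on day ≤ L−28 (so day 1–3 in a 31-day month, 1–2 in a 30-day month, day 1 in a leap February).
Checking each month of 2354: Jan starts Fri (31d); Feb starts Mon (28d); Mar starts Mon (31d) ✓; Apr starts Thu (30d); May starts Sat (31d); Jun starts Tue (30d) ✓; Jul starts Thu (31d); Aug starts Sun (31d) ✓; Sep starts Wed (30d); Oct starts Fri (31d); Nov starts Mon (30d) ✓; Dec starts Wed (31d).
Five-Tuesday months: March, June, August, November → 4.

4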